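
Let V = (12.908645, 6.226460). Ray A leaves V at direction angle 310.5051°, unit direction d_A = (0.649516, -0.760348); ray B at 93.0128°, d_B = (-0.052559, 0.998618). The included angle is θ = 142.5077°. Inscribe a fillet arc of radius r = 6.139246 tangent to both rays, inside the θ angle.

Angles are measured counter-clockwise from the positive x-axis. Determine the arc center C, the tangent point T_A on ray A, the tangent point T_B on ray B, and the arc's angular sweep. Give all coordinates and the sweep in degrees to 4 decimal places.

center=(18.9299,8.6298) T_A=(14.2619,4.6422) T_B=(12.7991,8.3071) sweep=37.4923

bisector direction at 21.7590° = (0.928752,0.370703)
center distance |VC| = r/sin(θ/2) = 6.139246/sin(71.2538°) = 6.483167
C = V + |VC|·bis = (18.9299,8.6298)
T_A = V + ((C−V)·d_A)·d_A = V + 2.0835·d_A = (14.2619,4.6422)
T_B = V + ((C−V)·d_B)·d_B = V + 2.0835·d_B = (12.7991,8.3071)
sweep = 180° − θ = 37.4923°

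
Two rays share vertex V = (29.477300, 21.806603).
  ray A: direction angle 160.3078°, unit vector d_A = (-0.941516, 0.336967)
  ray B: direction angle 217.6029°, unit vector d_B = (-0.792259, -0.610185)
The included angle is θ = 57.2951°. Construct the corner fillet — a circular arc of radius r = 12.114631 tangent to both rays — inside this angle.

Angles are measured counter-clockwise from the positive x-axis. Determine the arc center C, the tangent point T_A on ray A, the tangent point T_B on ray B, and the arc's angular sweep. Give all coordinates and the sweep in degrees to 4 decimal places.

center=(4.5160,17.8731) T_A=(8.5982,29.2792) T_B=(11.9082,8.2751) sweep=122.7049

bisector direction at 188.9553° = (-0.987810,-0.155665)
center distance |VC| = r/sin(θ/2) = 12.114631/sin(28.6475°) = 25.269331
C = V + |VC|·bis = (4.5160,17.8731)
T_A = V + ((C−V)·d_A)·d_A = V + 22.1760·d_A = (8.5982,29.2792)
T_B = V + ((C−V)·d_B)·d_B = V + 22.1760·d_B = (11.9082,8.2751)
sweep = 180° − θ = 122.7049°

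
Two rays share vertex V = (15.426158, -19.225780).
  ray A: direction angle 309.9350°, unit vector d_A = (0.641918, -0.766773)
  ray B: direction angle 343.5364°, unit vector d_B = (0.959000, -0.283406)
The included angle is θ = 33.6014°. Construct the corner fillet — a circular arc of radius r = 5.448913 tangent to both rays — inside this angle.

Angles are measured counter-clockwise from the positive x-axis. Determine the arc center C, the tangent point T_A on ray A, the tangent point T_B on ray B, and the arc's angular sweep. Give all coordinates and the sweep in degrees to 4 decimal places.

center=(31.1889,-29.5659) T_A=(27.0108,-33.0636) T_B=(32.7331,-24.3404) sweep=146.3986

bisector direction at 326.7357° = (0.836149,-0.548502)
center distance |VC| = r/sin(θ/2) = 5.448913/sin(16.8007°) = 18.851533
C = V + |VC|·bis = (31.1889,-29.5659)
T_A = V + ((C−V)·d_A)·d_A = V + 18.0469·d_A = (27.0108,-33.0636)
T_B = V + ((C−V)·d_B)·d_B = V + 18.0469·d_B = (32.7331,-24.3404)
sweep = 180° − θ = 146.3986°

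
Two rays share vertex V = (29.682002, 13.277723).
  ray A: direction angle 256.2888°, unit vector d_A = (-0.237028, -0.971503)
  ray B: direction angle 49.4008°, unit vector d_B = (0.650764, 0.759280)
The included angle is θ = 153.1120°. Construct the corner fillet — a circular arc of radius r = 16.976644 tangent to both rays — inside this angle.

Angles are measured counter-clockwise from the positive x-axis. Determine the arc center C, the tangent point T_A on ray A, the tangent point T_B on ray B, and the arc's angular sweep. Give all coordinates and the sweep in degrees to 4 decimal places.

bisector direction at 332.8448° = (0.889774,-0.456402)
center distance |VC| = r/sin(θ/2) = 16.976644/sin(76.5560°) = 17.454951
C = V + |VC|·bis = (45.2130,5.3112)
T_A = V + ((C−V)·d_A)·d_A = V + 4.0582·d_A = (28.7201,9.3352)
T_B = V + ((C−V)·d_B)·d_B = V + 4.0582·d_B = (32.3229,16.3590)
sweep = 180° − θ = 26.8880°

center=(45.2130,5.3112) T_A=(28.7201,9.3352) T_B=(32.3229,16.3590) sweep=26.8880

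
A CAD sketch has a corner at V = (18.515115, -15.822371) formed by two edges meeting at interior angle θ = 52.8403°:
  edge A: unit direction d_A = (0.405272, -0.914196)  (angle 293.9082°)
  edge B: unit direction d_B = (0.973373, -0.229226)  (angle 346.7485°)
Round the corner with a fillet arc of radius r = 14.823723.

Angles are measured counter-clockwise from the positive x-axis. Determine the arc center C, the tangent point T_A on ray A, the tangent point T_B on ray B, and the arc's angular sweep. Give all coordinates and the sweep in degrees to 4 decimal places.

bisector direction at 320.3284° = (0.769716,-0.638387)
center distance |VC| = r/sin(θ/2) = 14.823723/sin(26.4201°) = 33.315468
C = V + |VC|·bis = (44.1585,-37.0905)
T_A = V + ((C−V)·d_A)·d_A = V + 29.8358·d_A = (30.6068,-43.0982)
T_B = V + ((C−V)·d_B)·d_B = V + 29.8358·d_B = (47.5565,-22.6615)
sweep = 180° − θ = 127.1597°

center=(44.1585,-37.0905) T_A=(30.6068,-43.0982) T_B=(47.5565,-22.6615) sweep=127.1597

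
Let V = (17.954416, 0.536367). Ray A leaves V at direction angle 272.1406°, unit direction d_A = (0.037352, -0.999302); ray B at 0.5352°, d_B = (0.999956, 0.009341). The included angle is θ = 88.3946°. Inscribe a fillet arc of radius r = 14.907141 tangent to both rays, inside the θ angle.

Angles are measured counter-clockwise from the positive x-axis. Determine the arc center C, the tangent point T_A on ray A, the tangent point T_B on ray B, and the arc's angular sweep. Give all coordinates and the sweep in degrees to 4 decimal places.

center=(33.4238,-14.2269) T_A=(18.5270,-14.7837) T_B=(33.2845,0.6796) sweep=91.6054

bisector direction at 316.3379° = (0.723424,-0.690404)
center distance |VC| = r/sin(θ/2) = 14.907141/sin(44.1973°) = 21.383548
C = V + |VC|·bis = (33.4238,-14.2269)
T_A = V + ((C−V)·d_A)·d_A = V + 15.3308·d_A = (18.5270,-14.7837)
T_B = V + ((C−V)·d_B)·d_B = V + 15.3308·d_B = (33.2845,0.6796)
sweep = 180° − θ = 91.6054°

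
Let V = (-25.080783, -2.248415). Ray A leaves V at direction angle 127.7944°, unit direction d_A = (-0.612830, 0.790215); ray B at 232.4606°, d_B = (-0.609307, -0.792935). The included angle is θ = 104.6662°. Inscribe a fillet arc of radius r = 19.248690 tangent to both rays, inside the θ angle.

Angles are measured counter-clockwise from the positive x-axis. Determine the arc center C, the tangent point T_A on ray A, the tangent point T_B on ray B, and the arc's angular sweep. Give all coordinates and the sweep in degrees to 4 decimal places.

bisector direction at 180.1275° = (-0.999998,-0.002225)
center distance |VC| = r/sin(θ/2) = 19.248690/sin(52.3331°) = 24.316899
C = V + |VC|·bis = (-49.3976,-2.3025)
T_A = V + ((C−V)·d_A)·d_A = V + 14.8593·d_A = (-34.1870,9.4936)
T_B = V + ((C−V)·d_B)·d_B = V + 14.8593·d_B = (-34.1347,-14.0309)
sweep = 180° − θ = 75.3338°

center=(-49.3976,-2.3025) T_A=(-34.1870,9.4936) T_B=(-34.1347,-14.0309) sweep=75.3338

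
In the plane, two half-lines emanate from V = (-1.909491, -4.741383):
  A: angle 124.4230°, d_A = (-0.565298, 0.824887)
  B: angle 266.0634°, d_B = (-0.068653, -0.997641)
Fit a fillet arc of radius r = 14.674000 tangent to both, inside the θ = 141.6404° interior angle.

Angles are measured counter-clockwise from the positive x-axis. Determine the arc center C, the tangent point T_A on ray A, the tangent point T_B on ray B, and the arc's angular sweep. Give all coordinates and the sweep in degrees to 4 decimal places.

bisector direction at 195.2432° = (-0.964819,-0.262917)
center distance |VC| = r/sin(θ/2) = 14.674000/sin(70.8202°) = 15.536390
C = V + |VC|·bis = (-16.8993,-8.8262)
T_A = V + ((C−V)·d_A)·d_A = V + 5.1042·d_A = (-4.7949,-0.5310)
T_B = V + ((C−V)·d_B)·d_B = V + 5.1042·d_B = (-2.2599,-9.8336)
sweep = 180° − θ = 38.3596°

center=(-16.8993,-8.8262) T_A=(-4.7949,-0.5310) T_B=(-2.2599,-9.8336) sweep=38.3596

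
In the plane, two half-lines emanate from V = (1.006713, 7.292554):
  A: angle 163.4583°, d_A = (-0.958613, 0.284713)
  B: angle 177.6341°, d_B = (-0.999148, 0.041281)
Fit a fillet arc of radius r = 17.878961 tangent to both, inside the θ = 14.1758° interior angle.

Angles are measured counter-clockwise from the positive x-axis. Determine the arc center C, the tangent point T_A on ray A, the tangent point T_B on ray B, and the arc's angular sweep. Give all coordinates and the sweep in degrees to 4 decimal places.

center=(-141.9211,31.0920) T_A=(-136.8307,48.2310) T_B=(-142.6592,13.2283) sweep=165.8242

bisector direction at 170.5462° = (-0.986418,0.164252)
center distance |VC| = r/sin(θ/2) = 17.878961/sin(7.0879°) = 144.895733
C = V + |VC|·bis = (-141.9211,31.0920)
T_A = V + ((C−V)·d_A)·d_A = V + 143.7884·d_A = (-136.8307,48.2310)
T_B = V + ((C−V)·d_B)·d_B = V + 143.7884·d_B = (-142.6592,13.2283)
sweep = 180° − θ = 165.8242°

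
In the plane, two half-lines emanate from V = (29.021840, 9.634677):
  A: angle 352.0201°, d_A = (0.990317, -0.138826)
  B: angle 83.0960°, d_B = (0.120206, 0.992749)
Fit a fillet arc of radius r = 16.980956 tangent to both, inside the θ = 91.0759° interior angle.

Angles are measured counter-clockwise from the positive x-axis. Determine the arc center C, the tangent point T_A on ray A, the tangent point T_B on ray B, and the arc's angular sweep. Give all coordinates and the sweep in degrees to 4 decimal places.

center=(47.8829,24.1377) T_A=(45.5255,7.3211) T_B=(31.0251,26.1789) sweep=88.9241

bisector direction at 37.5581° = (0.792736,0.609565)
center distance |VC| = r/sin(θ/2) = 16.980956/sin(45.5380°) = 23.792364
C = V + |VC|·bis = (47.8829,24.1377)
T_A = V + ((C−V)·d_A)·d_A = V + 16.6650·d_A = (45.5255,7.3211)
T_B = V + ((C−V)·d_B)·d_B = V + 16.6650·d_B = (31.0251,26.1789)
sweep = 180° − θ = 88.9241°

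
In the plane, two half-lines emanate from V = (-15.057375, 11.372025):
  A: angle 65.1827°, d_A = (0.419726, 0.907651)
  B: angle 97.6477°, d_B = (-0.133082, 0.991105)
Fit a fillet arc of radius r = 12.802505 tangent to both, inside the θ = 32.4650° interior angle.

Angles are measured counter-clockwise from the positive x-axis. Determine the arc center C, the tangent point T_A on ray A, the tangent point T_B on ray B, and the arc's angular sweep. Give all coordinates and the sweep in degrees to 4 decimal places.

bisector direction at 81.4152° = (0.149273,0.988796)
center distance |VC| = r/sin(θ/2) = 12.802505/sin(16.2325°) = 45.799165
C = V + |VC|·bis = (-8.2208,56.6581)
T_A = V + ((C−V)·d_A)·d_A = V + 43.9734·d_A = (3.3994,51.2845)
T_B = V + ((C−V)·d_B)·d_B = V + 43.9734·d_B = (-20.9094,54.9543)
sweep = 180° − θ = 147.5350°

center=(-8.2208,56.6581) T_A=(3.3994,51.2845) T_B=(-20.9094,54.9543) sweep=147.5350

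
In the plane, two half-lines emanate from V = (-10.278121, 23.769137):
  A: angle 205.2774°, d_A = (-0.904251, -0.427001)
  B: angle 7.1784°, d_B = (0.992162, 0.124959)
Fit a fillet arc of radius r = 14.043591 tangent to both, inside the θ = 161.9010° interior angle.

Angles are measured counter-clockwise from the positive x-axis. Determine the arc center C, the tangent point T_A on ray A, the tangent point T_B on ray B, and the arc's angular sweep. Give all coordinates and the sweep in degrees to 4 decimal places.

bisector direction at 286.2279° = (0.279459,-0.960158)
center distance |VC| = r/sin(θ/2) = 14.043591/sin(80.9505°) = 14.220597
C = V + |VC|·bis = (-6.3041,10.1151)
T_A = V + ((C−V)·d_A)·d_A = V + 2.2367·d_A = (-12.3007,22.8141)
T_B = V + ((C−V)·d_B)·d_B = V + 2.2367·d_B = (-8.0589,24.0486)
sweep = 180° − θ = 18.0990°

center=(-6.3041,10.1151) T_A=(-12.3007,22.8141) T_B=(-8.0589,24.0486) sweep=18.0990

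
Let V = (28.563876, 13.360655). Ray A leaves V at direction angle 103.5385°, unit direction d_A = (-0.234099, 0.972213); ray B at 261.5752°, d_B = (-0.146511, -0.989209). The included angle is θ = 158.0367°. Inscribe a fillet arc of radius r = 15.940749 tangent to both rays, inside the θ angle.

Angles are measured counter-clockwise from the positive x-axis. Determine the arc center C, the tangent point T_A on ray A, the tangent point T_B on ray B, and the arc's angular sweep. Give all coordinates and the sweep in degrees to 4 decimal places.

bisector direction at 182.5568° = (-0.999004,-0.044611)
center distance |VC| = r/sin(θ/2) = 15.940749/sin(79.0183°) = 16.238097
C = V + |VC|·bis = (12.3419,12.6363)
T_A = V + ((C−V)·d_A)·d_A = V + 3.0933·d_A = (27.8397,16.3680)
T_B = V + ((C−V)·d_B)·d_B = V + 3.0933·d_B = (28.1107,10.3008)
sweep = 180° − θ = 21.9633°

center=(12.3419,12.6363) T_A=(27.8397,16.3680) T_B=(28.1107,10.3008) sweep=21.9633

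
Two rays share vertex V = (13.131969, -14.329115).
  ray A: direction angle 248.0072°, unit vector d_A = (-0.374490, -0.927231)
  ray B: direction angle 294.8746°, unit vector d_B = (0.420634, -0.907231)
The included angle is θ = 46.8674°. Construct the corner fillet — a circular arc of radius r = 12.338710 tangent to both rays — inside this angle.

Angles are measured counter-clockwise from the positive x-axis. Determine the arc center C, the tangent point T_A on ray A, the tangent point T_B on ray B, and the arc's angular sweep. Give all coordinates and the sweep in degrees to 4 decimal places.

bisector direction at 271.4409° = (0.025146,-0.999684)
center distance |VC| = r/sin(θ/2) = 12.338710/sin(23.4337°) = 31.026135
C = V + |VC|·bis = (13.9121,-45.3454)
T_A = V + ((C−V)·d_A)·d_A = V + 28.4671·d_A = (2.4713,-40.7247)
T_B = V + ((C−V)·d_B)·d_B = V + 28.4671·d_B = (25.1062,-40.1554)
sweep = 180° − θ = 133.1326°

center=(13.9121,-45.3454) T_A=(2.4713,-40.7247) T_B=(25.1062,-40.1554) sweep=133.1326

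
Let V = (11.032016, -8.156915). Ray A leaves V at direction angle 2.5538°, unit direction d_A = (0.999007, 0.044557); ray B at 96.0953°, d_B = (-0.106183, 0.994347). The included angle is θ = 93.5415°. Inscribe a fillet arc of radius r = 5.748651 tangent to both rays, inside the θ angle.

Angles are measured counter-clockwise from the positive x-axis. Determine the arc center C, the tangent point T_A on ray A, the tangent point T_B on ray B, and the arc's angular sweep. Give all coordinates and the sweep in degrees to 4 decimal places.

bisector direction at 49.3246° = (0.651773,0.758414)
center distance |VC| = r/sin(θ/2) = 5.748651/sin(46.7707°) = 7.889789
C = V + |VC|·bis = (16.1744,-2.1732)
T_A = V + ((C−V)·d_A)·d_A = V + 5.4039·d_A = (16.4305,-7.9161)
T_B = V + ((C−V)·d_B)·d_B = V + 5.4039·d_B = (10.4582,-2.7836)
sweep = 180° − θ = 86.4585°

center=(16.1744,-2.1732) T_A=(16.4305,-7.9161) T_B=(10.4582,-2.7836) sweep=86.4585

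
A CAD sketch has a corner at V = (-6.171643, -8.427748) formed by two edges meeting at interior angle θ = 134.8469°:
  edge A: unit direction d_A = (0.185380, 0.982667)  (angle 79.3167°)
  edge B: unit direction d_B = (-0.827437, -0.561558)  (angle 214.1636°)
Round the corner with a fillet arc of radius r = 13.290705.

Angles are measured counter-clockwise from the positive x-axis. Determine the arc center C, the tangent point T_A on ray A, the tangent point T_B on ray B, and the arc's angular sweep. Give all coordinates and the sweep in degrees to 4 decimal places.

bisector direction at 146.7402° = (-0.836192,0.548437)
center distance |VC| = r/sin(θ/2) = 13.290705/sin(67.4235°) = 14.393734
C = V + |VC|·bis = (-18.2076,-0.5337)
T_A = V + ((C−V)·d_A)·d_A = V + 5.5260·d_A = (-5.1472,-2.9975)
T_B = V + ((C−V)·d_B)·d_B = V + 5.5260·d_B = (-10.7441,-11.5309)
sweep = 180° − θ = 45.1531°

center=(-18.2076,-0.5337) T_A=(-5.1472,-2.9975) T_B=(-10.7441,-11.5309) sweep=45.1531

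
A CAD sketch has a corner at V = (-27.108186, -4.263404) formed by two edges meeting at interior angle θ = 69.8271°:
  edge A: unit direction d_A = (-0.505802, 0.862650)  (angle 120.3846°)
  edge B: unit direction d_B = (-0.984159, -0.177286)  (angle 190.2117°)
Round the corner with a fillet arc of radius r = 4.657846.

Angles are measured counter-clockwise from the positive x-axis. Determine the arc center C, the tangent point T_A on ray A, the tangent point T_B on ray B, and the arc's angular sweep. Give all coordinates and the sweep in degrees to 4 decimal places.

bisector direction at 155.2982° = (-0.908495,0.417896)
center distance |VC| = r/sin(θ/2) = 4.657846/sin(34.9136°) = 8.138253
C = V + |VC|·bis = (-34.5017,-0.8625)
T_A = V + ((C−V)·d_A)·d_A = V + 6.6735·d_A = (-30.4837,1.4935)
T_B = V + ((C−V)·d_B)·d_B = V + 6.6735·d_B = (-33.6760,-5.4465)
sweep = 180° − θ = 110.1729°

center=(-34.5017,-0.8625) T_A=(-30.4837,1.4935) T_B=(-33.6760,-5.4465) sweep=110.1729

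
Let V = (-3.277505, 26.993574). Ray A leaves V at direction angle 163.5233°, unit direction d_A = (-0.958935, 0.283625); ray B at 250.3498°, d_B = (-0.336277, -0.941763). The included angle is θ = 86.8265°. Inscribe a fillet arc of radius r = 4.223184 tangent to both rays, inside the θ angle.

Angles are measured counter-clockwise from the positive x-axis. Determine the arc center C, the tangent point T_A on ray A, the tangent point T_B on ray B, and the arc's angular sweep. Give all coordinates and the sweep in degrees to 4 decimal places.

bisector direction at 206.9366° = (-0.891509,-0.453004)
center distance |VC| = r/sin(θ/2) = 4.223184/sin(43.4132°) = 6.144998
C = V + |VC|·bis = (-8.7558,24.2099)
T_A = V + ((C−V)·d_A)·d_A = V + 4.4638·d_A = (-7.5580,28.2596)
T_B = V + ((C−V)·d_B)·d_B = V + 4.4638·d_B = (-4.7786,22.7897)
sweep = 180° − θ = 93.1735°

center=(-8.7558,24.2099) T_A=(-7.5580,28.2596) T_B=(-4.7786,22.7897) sweep=93.1735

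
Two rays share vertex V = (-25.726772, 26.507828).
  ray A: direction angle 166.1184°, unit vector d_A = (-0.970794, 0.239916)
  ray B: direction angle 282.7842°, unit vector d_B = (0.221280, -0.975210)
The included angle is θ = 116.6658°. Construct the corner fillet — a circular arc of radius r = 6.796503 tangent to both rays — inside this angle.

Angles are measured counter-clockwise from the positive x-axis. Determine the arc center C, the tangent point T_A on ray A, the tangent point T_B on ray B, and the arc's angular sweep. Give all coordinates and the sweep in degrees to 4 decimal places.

bisector direction at 224.4513° = (-0.713846,-0.700303)
center distance |VC| = r/sin(θ/2) = 6.796503/sin(58.3329°) = 7.985432
C = V + |VC|·bis = (-31.4271,20.9156)
T_A = V + ((C−V)·d_A)·d_A = V + 4.1922·d_A = (-29.7965,27.5136)
T_B = V + ((C−V)·d_B)·d_B = V + 4.1922·d_B = (-24.7991,22.4195)
sweep = 180° − θ = 63.3342°

center=(-31.4271,20.9156) T_A=(-29.7965,27.5136) T_B=(-24.7991,22.4195) sweep=63.3342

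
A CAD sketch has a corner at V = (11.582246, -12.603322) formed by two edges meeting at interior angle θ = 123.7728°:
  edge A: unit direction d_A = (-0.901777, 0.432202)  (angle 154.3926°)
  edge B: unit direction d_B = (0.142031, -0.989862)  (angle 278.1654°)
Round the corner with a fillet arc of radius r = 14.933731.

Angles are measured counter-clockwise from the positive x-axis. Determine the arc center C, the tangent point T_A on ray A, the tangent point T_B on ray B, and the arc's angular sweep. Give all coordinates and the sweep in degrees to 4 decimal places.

center=(-2.0669,-22.6219) T_A=(4.3875,-9.1550) T_B=(12.7154,-20.5009) sweep=56.2272

bisector direction at 216.2790° = (-0.806145,-0.591718)
center distance |VC| = r/sin(θ/2) = 14.933731/sin(61.8864°) = 16.931379
C = V + |VC|·bis = (-2.0669,-22.6219)
T_A = V + ((C−V)·d_A)·d_A = V + 7.9784·d_A = (4.3875,-9.1550)
T_B = V + ((C−V)·d_B)·d_B = V + 7.9784·d_B = (12.7154,-20.5009)
sweep = 180° − θ = 56.2272°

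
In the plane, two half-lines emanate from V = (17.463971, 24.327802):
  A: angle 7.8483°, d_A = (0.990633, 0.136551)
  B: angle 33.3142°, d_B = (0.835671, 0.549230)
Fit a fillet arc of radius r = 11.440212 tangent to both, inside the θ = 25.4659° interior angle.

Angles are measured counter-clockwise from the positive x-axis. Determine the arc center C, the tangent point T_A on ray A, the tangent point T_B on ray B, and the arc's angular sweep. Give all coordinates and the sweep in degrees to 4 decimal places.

bisector direction at 20.5813° = (0.936175,0.351535)
center distance |VC| = r/sin(θ/2) = 11.440212/sin(12.7330°) = 51.904896
C = V + |VC|·bis = (66.0560,42.5742)
T_A = V + ((C−V)·d_A)·d_A = V + 50.6284·d_A = (67.6182,31.2412)
T_B = V + ((C−V)·d_B)·d_B = V + 50.6284·d_B = (59.7727,52.1345)
sweep = 180° − θ = 154.5341°

center=(66.0560,42.5742) T_A=(67.6182,31.2412) T_B=(59.7727,52.1345) sweep=154.5341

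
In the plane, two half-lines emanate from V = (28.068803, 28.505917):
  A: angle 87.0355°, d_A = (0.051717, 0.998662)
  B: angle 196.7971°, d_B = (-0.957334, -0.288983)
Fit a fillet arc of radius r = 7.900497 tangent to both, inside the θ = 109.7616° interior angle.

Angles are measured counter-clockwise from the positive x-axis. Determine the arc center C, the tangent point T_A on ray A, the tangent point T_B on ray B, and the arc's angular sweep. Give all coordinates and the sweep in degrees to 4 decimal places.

bisector direction at 141.9163° = (-0.787111,0.616812)
center distance |VC| = r/sin(θ/2) = 7.900497/sin(54.8808°) = 9.658817
C = V + |VC|·bis = (20.4662,34.4636)
T_A = V + ((C−V)·d_A)·d_A = V + 5.5565·d_A = (28.3562,34.0550)
T_B = V + ((C−V)·d_B)·d_B = V + 5.5565·d_B = (22.7494,26.9002)
sweep = 180° − θ = 70.2384°

center=(20.4662,34.4636) T_A=(28.3562,34.0550) T_B=(22.7494,26.9002) sweep=70.2384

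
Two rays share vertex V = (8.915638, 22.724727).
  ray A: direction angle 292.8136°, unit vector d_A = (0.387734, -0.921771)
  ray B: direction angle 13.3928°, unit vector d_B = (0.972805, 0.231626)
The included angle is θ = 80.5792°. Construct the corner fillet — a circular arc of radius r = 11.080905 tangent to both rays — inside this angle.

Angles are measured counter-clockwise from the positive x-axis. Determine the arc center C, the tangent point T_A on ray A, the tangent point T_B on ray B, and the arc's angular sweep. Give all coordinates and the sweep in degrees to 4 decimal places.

bisector direction at 333.1032° = (0.891823,-0.452385)
center distance |VC| = r/sin(θ/2) = 11.080905/sin(40.2896°) = 17.135826
C = V + |VC|·bis = (24.1978,14.9727)
T_A = V + ((C−V)·d_A)·d_A = V + 13.0710·d_A = (13.9837,10.6763)
T_B = V + ((C−V)·d_B)·d_B = V + 13.0710·d_B = (21.6311,25.7523)
sweep = 180° − θ = 99.4208°

center=(24.1978,14.9727) T_A=(13.9837,10.6763) T_B=(21.6311,25.7523) sweep=99.4208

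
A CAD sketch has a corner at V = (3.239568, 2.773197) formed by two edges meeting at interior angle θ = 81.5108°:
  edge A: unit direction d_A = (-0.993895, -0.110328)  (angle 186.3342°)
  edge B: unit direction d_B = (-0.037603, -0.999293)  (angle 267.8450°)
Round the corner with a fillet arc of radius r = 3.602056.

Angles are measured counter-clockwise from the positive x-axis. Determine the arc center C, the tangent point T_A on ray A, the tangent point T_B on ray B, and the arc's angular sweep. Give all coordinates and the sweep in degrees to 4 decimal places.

bisector direction at 227.0896° = (-0.680854,-0.732419)
center distance |VC| = r/sin(θ/2) = 3.602056/sin(40.7554°) = 5.517592
C = V + |VC|·bis = (-0.5171,-1.2680)
T_A = V + ((C−V)·d_A)·d_A = V + 4.1796·d_A = (-0.9145,2.3121)
T_B = V + ((C−V)·d_B)·d_B = V + 4.1796·d_B = (3.0824,-1.4034)
sweep = 180° − θ = 98.4892°

center=(-0.5171,-1.2680) T_A=(-0.9145,2.3121) T_B=(3.0824,-1.4034) sweep=98.4892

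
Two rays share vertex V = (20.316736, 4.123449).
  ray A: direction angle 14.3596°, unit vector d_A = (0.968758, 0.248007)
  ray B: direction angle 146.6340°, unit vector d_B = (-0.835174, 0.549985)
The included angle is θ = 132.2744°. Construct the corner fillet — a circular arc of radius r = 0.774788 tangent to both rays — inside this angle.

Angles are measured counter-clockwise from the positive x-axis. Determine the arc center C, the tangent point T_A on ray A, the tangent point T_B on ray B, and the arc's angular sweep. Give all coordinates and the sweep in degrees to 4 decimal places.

center=(20.4566,4.9590) T_A=(20.6488,4.2085) T_B=(20.0305,4.3119) sweep=47.7256

bisector direction at 80.4968° = (0.165103,0.986276)
center distance |VC| = r/sin(θ/2) = 0.774788/sin(66.1372°) = 0.847210
C = V + |VC|·bis = (20.4566,4.9590)
T_A = V + ((C−V)·d_A)·d_A = V + 0.3427·d_A = (20.6488,4.2085)
T_B = V + ((C−V)·d_B)·d_B = V + 0.3427·d_B = (20.0305,4.3119)
sweep = 180° − θ = 47.7256°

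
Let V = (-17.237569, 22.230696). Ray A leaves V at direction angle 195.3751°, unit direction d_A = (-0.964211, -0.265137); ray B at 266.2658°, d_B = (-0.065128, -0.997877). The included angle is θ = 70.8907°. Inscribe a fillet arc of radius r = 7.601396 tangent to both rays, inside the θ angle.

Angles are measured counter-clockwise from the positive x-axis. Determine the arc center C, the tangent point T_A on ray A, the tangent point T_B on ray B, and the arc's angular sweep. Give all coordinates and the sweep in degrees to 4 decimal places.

center=(-25.5183,12.0701) T_A=(-27.5337,19.3995) T_B=(-17.9330,11.5751) sweep=109.1093

bisector direction at 230.8204° = (-0.631753,-0.775170)
center distance |VC| = r/sin(θ/2) = 7.601396/sin(35.4453°) = 13.107524
C = V + |VC|·bis = (-25.5183,12.0701)
T_A = V + ((C−V)·d_A)·d_A = V + 10.6783·d_A = (-27.5337,19.3995)
T_B = V + ((C−V)·d_B)·d_B = V + 10.6783·d_B = (-17.9330,11.5751)
sweep = 180° − θ = 109.1093°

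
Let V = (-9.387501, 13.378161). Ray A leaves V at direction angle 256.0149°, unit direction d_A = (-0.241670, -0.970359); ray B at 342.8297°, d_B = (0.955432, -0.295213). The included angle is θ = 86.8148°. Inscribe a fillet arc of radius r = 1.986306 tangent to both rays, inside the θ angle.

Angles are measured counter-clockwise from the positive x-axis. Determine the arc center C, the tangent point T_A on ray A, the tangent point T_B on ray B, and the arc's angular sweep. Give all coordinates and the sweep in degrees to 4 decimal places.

bisector direction at 299.4223° = (0.491243,-0.871023)
center distance |VC| = r/sin(θ/2) = 1.986306/sin(43.4074°) = 2.890512
C = V + |VC|·bis = (-7.9676,10.8605)
T_A = V + ((C−V)·d_A)·d_A = V + 2.0999·d_A = (-9.8950,11.3405)
T_B = V + ((C−V)·d_B)·d_B = V + 2.0999·d_B = (-7.3812,12.7582)
sweep = 180° − θ = 93.1852°

center=(-7.9676,10.8605) T_A=(-9.8950,11.3405) T_B=(-7.3812,12.7582) sweep=93.1852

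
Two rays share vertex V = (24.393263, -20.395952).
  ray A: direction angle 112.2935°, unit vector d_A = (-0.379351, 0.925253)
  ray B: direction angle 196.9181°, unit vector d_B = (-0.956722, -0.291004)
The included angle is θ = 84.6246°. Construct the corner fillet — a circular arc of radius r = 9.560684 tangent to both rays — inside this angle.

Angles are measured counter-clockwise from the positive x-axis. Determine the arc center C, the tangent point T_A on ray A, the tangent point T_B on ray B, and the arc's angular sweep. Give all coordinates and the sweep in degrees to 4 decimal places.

center=(11.5631,-14.3053) T_A=(20.4091,-10.6785) T_B=(14.3453,-23.4522) sweep=95.3754

bisector direction at 154.6058° = (-0.903379,0.428844)
center distance |VC| = r/sin(θ/2) = 9.560684/sin(42.3123°) = 14.202454
C = V + |VC|·bis = (11.5631,-14.3053)
T_A = V + ((C−V)·d_A)·d_A = V + 10.5025·d_A = (20.4091,-10.6785)
T_B = V + ((C−V)·d_B)·d_B = V + 10.5025·d_B = (14.3453,-23.4522)
sweep = 180° − θ = 95.3754°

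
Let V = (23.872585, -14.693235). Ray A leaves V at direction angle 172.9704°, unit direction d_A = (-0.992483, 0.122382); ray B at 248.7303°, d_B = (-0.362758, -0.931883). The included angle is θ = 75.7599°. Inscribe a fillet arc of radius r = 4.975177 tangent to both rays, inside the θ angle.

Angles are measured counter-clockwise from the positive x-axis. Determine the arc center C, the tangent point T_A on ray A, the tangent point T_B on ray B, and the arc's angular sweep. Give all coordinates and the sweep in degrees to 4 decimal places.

bisector direction at 210.8504° = (-0.858510,-0.512797)
center distance |VC| = r/sin(θ/2) = 4.975177/sin(37.8800°) = 8.102775
C = V + |VC|·bis = (16.9163,-18.8483)
T_A = V + ((C−V)·d_A)·d_A = V + 6.3955·d_A = (17.5251,-13.9105)
T_B = V + ((C−V)·d_B)·d_B = V + 6.3955·d_B = (21.5526,-20.6531)
sweep = 180° − θ = 104.2401°

center=(16.9163,-18.8483) T_A=(17.5251,-13.9105) T_B=(21.5526,-20.6531) sweep=104.2401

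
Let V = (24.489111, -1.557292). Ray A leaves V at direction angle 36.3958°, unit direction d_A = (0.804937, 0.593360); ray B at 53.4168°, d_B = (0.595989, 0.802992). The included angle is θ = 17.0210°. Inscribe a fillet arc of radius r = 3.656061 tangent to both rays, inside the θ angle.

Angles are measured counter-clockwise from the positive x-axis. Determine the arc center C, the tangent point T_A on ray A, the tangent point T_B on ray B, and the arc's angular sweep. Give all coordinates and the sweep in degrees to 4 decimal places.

bisector direction at 44.9063° = (0.708262,0.705949)
center distance |VC| = r/sin(θ/2) = 3.656061/sin(8.5105°) = 24.704675
C = V + |VC|·bis = (41.9865,15.8830)
T_A = V + ((C−V)·d_A)·d_A = V + 24.4326·d_A = (44.1559,12.9401)
T_B = V + ((C−V)·d_B)·d_B = V + 24.4326·d_B = (39.0507,18.0619)
sweep = 180° − θ = 162.9790°

center=(41.9865,15.8830) T_A=(44.1559,12.9401) T_B=(39.0507,18.0619) sweep=162.9790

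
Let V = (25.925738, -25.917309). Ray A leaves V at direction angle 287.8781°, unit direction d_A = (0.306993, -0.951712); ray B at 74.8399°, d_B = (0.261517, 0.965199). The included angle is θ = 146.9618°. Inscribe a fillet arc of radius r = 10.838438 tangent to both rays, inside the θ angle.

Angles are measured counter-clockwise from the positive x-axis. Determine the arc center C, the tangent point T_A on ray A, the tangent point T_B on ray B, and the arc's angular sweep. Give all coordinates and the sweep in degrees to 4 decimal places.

center=(37.2276,-25.6492) T_A=(26.9125,-28.9765) T_B=(26.7664,-22.8148) sweep=33.0382

bisector direction at 1.3590° = (0.999719,0.023717)
center distance |VC| = r/sin(θ/2) = 10.838438/sin(73.4809°) = 11.305054
C = V + |VC|·bis = (37.2276,-25.6492)
T_A = V + ((C−V)·d_A)·d_A = V + 3.2144·d_A = (26.9125,-28.9765)
T_B = V + ((C−V)·d_B)·d_B = V + 3.2144·d_B = (26.7664,-22.8148)
sweep = 180° − θ = 33.0382°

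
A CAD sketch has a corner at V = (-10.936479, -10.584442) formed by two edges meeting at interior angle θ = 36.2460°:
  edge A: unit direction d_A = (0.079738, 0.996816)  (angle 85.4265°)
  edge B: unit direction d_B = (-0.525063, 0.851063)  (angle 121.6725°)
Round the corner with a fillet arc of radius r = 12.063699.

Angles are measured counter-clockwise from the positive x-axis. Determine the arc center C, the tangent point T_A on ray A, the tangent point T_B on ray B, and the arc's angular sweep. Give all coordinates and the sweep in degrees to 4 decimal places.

bisector direction at 103.5495° = (-0.234285,0.972168)
center distance |VC| = r/sin(θ/2) = 12.063699/sin(18.1230°) = 38.782800
C = V + |VC|·bis = (-20.0227,27.1190)
T_A = V + ((C−V)·d_A)·d_A = V + 36.8588·d_A = (-7.9974,26.1570)
T_B = V + ((C−V)·d_B)·d_B = V + 36.8588·d_B = (-30.2897,20.7847)
sweep = 180° − θ = 143.7540°

center=(-20.0227,27.1190) T_A=(-7.9974,26.1570) T_B=(-30.2897,20.7847) sweep=143.7540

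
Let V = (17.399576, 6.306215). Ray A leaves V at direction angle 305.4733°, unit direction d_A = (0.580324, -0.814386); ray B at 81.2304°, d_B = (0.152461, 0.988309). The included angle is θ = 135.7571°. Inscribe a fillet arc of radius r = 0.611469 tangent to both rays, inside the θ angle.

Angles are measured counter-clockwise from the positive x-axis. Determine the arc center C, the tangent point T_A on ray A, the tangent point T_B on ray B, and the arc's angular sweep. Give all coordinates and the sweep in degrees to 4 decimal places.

center=(18.0418,6.4586) T_A=(17.5438,6.1038) T_B=(17.4375,6.5519) sweep=44.2429

bisector direction at 13.3519° = (0.972970,0.230930)
center distance |VC| = r/sin(θ/2) = 0.611469/sin(67.8786°) = 0.660057
C = V + |VC|·bis = (18.0418,6.4586)
T_A = V + ((C−V)·d_A)·d_A = V + 0.2486·d_A = (17.5438,6.1038)
T_B = V + ((C−V)·d_B)·d_B = V + 0.2486·d_B = (17.4375,6.5519)
sweep = 180° − θ = 44.2429°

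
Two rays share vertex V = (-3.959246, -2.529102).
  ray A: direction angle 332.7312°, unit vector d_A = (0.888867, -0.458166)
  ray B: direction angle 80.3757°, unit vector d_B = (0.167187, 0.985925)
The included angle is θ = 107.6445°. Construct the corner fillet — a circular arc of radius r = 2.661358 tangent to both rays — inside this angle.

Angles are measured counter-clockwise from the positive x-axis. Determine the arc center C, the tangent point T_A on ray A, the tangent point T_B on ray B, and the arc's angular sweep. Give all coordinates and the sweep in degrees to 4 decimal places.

bisector direction at 26.5535° = (0.894518,0.447032)
center distance |VC| = r/sin(θ/2) = 2.661358/sin(53.8222°) = 3.297067
C = V + |VC|·bis = (-1.0100,-1.0552)
T_A = V + ((C−V)·d_A)·d_A = V + 1.9462·d_A = (-2.2293,-3.4208)
T_B = V + ((C−V)·d_B)·d_B = V + 1.9462·d_B = (-3.6339,-0.6103)
sweep = 180° − θ = 72.3555°

center=(-1.0100,-1.0552) T_A=(-2.2293,-3.4208) T_B=(-3.6339,-0.6103) sweep=72.3555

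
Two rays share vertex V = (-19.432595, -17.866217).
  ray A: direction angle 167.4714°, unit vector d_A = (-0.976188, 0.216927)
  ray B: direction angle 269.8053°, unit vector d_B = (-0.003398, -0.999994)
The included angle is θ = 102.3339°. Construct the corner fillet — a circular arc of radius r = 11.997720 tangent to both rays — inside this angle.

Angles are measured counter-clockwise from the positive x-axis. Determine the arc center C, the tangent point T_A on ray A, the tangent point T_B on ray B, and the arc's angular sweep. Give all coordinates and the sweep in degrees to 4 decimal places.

bisector direction at 218.6384° = (-0.781103,-0.624403)
center distance |VC| = r/sin(θ/2) = 11.997720/sin(51.1669°) = 15.401905
C = V + |VC|·bis = (-31.4631,-27.4832)
T_A = V + ((C−V)·d_A)·d_A = V + 9.6578·d_A = (-28.8604,-15.7712)
T_B = V + ((C−V)·d_B)·d_B = V + 9.6578·d_B = (-19.4654,-27.5240)
sweep = 180° − θ = 77.6661°

center=(-31.4631,-27.4832) T_A=(-28.8604,-15.7712) T_B=(-19.4654,-27.5240) sweep=77.6661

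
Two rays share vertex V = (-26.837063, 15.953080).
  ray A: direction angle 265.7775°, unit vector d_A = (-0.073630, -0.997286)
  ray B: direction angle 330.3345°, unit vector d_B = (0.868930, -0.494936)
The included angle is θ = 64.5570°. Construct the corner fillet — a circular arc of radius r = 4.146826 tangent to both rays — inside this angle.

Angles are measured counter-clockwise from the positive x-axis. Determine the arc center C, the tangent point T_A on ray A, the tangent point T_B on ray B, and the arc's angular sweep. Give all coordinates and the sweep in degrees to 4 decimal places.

bisector direction at 298.0560° = (0.470334,-0.882488)
center distance |VC| = r/sin(θ/2) = 4.146826/sin(32.2785°) = 7.765081
C = V + |VC|·bis = (-23.1849,9.1005)
T_A = V + ((C−V)·d_A)·d_A = V + 6.5651·d_A = (-27.3204,9.4058)
T_B = V + ((C−V)·d_B)·d_B = V + 6.5651·d_B = (-21.1325,12.7038)
sweep = 180° − θ = 115.4430°

center=(-23.1849,9.1005) T_A=(-27.3204,9.4058) T_B=(-21.1325,12.7038) sweep=115.4430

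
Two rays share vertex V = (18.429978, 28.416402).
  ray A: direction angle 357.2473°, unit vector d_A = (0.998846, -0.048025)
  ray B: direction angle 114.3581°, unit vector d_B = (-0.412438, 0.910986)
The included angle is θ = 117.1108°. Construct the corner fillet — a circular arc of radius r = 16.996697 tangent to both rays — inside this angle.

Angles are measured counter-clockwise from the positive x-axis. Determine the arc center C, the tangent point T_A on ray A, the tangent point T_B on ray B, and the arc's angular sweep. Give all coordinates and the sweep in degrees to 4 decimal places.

center=(29.6273,44.8944) T_A=(28.8110,27.9173) T_B=(14.1435,37.8843) sweep=62.8892

bisector direction at 55.8027° = (0.562044,0.827107)
center distance |VC| = r/sin(θ/2) = 16.996697/sin(58.5554°) = 19.922402
C = V + |VC|·bis = (29.6273,44.8944)
T_A = V + ((C−V)·d_A)·d_A = V + 10.3930·d_A = (28.8110,27.9173)
T_B = V + ((C−V)·d_B)·d_B = V + 10.3930·d_B = (14.1435,37.8843)
sweep = 180° − θ = 62.8892°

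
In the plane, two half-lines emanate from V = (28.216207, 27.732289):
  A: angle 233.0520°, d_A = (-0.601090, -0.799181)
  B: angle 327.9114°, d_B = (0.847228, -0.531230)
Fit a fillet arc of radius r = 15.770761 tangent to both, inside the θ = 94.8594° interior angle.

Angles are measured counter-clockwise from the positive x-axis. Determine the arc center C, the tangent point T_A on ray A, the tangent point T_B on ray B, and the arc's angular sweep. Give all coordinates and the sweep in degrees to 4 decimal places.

center=(32.1120,6.6750) T_A=(19.5083,16.1546) T_B=(40.4899,20.0364) sweep=85.1406

bisector direction at 280.4817° = (0.181921,-0.983313)
center distance |VC| = r/sin(θ/2) = 15.770761/sin(47.4297°) = 21.414634
C = V + |VC|·bis = (32.1120,6.6750)
T_A = V + ((C−V)·d_A)·d_A = V + 14.4869·d_A = (19.5083,16.1546)
T_B = V + ((C−V)·d_B)·d_B = V + 14.4869·d_B = (40.4899,20.0364)
sweep = 180° − θ = 85.1406°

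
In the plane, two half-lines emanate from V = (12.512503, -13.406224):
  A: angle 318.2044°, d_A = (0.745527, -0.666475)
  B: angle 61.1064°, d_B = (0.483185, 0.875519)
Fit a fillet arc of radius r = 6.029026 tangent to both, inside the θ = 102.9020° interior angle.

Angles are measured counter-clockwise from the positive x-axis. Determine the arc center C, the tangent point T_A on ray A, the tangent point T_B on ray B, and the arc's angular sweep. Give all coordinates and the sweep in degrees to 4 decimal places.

center=(20.1123,-12.1133) T_A=(16.0941,-16.6081) T_B=(14.8338,-9.2001) sweep=77.0980

bisector direction at 9.6554° = (0.985834,0.167722)
center distance |VC| = r/sin(θ/2) = 6.029026/sin(51.4510°) = 7.709008
C = V + |VC|·bis = (20.1123,-12.1133)
T_A = V + ((C−V)·d_A)·d_A = V + 4.8041·d_A = (16.0941,-16.6081)
T_B = V + ((C−V)·d_B)·d_B = V + 4.8041·d_B = (14.8338,-9.2001)
sweep = 180° − θ = 77.0980°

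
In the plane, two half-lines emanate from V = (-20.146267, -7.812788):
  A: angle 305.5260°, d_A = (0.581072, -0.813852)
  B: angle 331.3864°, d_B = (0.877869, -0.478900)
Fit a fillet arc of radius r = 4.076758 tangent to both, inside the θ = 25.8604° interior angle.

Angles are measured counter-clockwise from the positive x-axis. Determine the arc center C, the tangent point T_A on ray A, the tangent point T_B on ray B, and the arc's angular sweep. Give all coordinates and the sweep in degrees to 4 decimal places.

center=(-6.5103,-19.8955) T_A=(-9.8281,-22.2644) T_B=(-4.5579,-16.3166) sweep=154.1396

bisector direction at 318.4562° = (0.748449,-0.663192)
center distance |VC| = r/sin(θ/2) = 4.076758/sin(12.9302°) = 18.219018
C = V + |VC|·bis = (-6.5103,-19.8955)
T_A = V + ((C−V)·d_A)·d_A = V + 17.7570·d_A = (-9.8281,-22.2644)
T_B = V + ((C−V)·d_B)·d_B = V + 17.7570·d_B = (-4.5579,-16.3166)
sweep = 180° − θ = 154.1396°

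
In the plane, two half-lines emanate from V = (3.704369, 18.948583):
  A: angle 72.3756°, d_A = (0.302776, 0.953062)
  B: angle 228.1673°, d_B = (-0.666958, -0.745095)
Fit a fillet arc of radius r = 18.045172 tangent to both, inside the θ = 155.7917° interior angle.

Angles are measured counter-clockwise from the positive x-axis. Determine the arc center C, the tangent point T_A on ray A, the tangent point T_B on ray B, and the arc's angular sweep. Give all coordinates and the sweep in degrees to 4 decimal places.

center=(-12.3221,28.1005) T_A=(4.8761,22.6369) T_B=(1.1233,16.0651) sweep=24.2083

bisector direction at 150.2714° = (-0.868385,0.495891)
center distance |VC| = r/sin(θ/2) = 18.045172/sin(77.8958°) = 18.455473
C = V + |VC|·bis = (-12.3221,28.1005)
T_A = V + ((C−V)·d_A)·d_A = V + 3.8699·d_A = (4.8761,22.6369)
T_B = V + ((C−V)·d_B)·d_B = V + 3.8699·d_B = (1.1233,16.0651)
sweep = 180° − θ = 24.2083°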